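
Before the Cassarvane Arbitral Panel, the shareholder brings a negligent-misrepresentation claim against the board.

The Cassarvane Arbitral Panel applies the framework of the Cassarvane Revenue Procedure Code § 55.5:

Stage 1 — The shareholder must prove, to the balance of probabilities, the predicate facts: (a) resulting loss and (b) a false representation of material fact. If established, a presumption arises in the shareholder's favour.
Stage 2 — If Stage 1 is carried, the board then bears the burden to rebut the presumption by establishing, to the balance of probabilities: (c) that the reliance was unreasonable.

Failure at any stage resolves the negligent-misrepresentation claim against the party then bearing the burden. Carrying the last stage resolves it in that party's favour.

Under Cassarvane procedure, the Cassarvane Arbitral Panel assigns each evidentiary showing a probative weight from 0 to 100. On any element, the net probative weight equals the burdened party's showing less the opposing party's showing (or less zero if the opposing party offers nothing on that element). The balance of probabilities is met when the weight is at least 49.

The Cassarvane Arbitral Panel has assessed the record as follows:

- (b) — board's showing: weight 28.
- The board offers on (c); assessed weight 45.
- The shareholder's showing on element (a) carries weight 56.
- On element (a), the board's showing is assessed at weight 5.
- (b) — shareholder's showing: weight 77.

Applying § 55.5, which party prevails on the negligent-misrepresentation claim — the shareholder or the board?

shareholder

At Stage 1 the shareholder must meet the balance of probabilities (weight is at least 49): on (a) the weight is 56 less the opposing 5 gives net 51, ≥ 49, so (a) meets the standard; on (b) the weight is 77 less the opposing 28 gives net 49, ≥ 49, so (b) meets the standard.
  All elements met. The burden passes to the board.
At Stage 2 the board must meet the balance of probabilities (weight is at least 49): on (c) the weight is 45, < 49, so (c) does not meet the standard.
  Not every element is met, so the board fails to carry Stage 2.
So the shareholder prevails.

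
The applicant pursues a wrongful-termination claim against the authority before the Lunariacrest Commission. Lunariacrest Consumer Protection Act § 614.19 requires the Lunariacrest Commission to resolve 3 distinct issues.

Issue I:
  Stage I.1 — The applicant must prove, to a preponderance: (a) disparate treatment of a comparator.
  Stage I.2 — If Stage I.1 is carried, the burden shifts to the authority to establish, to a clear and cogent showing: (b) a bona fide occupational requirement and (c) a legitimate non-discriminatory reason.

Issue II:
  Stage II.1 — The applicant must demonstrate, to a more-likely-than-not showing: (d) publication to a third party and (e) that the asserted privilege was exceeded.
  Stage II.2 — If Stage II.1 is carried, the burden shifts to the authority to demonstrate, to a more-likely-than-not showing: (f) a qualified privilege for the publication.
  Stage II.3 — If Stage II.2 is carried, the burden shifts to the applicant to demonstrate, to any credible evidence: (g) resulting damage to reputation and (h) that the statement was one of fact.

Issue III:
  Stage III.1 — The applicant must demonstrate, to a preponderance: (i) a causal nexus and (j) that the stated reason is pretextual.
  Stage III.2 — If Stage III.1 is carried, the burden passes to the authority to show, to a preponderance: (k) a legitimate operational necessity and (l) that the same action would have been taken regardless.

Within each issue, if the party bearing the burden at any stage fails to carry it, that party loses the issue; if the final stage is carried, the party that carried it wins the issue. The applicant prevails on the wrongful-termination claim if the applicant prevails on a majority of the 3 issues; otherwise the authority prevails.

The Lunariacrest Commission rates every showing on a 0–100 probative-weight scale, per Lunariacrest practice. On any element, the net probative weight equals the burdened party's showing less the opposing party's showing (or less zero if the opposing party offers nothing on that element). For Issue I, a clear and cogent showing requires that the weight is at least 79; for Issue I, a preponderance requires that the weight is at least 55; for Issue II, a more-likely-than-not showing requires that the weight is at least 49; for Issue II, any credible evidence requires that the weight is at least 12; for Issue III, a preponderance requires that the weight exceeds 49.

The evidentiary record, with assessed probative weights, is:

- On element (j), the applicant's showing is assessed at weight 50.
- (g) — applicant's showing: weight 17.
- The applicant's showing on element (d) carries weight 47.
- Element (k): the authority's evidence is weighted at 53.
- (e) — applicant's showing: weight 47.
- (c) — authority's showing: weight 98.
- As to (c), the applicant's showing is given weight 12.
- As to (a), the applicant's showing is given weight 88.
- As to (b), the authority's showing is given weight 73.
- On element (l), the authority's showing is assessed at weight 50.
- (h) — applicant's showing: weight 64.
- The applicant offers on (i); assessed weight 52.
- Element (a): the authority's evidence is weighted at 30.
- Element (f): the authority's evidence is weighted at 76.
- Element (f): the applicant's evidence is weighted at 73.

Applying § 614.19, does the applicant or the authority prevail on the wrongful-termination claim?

authority

— Issue I —
Stage I.1 — burden on applicant; standard: a preponderance (weight is at least 55).
    (a): 88 − 30 = 58 ≥ 55 [met]
  All elements met. The burden passes to the authority.
Stage I.2 — burden on authority; standard: a clear and cogent showing (weight is at least 79).
    (b): 73 < 79 [not met]
    (c): 98 − 12 = 86 ≥ 79 [met]
  The authority does not carry Stage I.2.
The applicant prevails on this issue.
— Issue II —
Stage II.1 (applicant, a more-likely-than-not showing, weight is at least 49): (d) 47 < 49 — fails; (e) 47 < 49 — fails.
  The applicant does not carry Stage II.1.
So the authority prevails on this issue.
— Issue III —
At Stage III.1 the applicant must meet a preponderance (weight exceeds 49): on (i) the weight is 52, which does exceed 49, so (i) meets the standard; on (j) the weight is 50, > 49, so (j) meets the standard.
  Stage III.1 carried; the burden shifts to the authority.
At Stage III.2 the authority must meet a preponderance (weight exceeds 49): on (k) the weight is 53, > 49, so (k) meets the standard; on (l) the weight is 50, which does exceed 49, so (l) meets the standard.
  All elements met at the final stage.
Every stage carried; the authority prevails on this issue.
Per-issue: Issue I → applicant; Issue II → authority; Issue III → authority. The applicant must prevail on a majority of issues; overall, the authority prevails.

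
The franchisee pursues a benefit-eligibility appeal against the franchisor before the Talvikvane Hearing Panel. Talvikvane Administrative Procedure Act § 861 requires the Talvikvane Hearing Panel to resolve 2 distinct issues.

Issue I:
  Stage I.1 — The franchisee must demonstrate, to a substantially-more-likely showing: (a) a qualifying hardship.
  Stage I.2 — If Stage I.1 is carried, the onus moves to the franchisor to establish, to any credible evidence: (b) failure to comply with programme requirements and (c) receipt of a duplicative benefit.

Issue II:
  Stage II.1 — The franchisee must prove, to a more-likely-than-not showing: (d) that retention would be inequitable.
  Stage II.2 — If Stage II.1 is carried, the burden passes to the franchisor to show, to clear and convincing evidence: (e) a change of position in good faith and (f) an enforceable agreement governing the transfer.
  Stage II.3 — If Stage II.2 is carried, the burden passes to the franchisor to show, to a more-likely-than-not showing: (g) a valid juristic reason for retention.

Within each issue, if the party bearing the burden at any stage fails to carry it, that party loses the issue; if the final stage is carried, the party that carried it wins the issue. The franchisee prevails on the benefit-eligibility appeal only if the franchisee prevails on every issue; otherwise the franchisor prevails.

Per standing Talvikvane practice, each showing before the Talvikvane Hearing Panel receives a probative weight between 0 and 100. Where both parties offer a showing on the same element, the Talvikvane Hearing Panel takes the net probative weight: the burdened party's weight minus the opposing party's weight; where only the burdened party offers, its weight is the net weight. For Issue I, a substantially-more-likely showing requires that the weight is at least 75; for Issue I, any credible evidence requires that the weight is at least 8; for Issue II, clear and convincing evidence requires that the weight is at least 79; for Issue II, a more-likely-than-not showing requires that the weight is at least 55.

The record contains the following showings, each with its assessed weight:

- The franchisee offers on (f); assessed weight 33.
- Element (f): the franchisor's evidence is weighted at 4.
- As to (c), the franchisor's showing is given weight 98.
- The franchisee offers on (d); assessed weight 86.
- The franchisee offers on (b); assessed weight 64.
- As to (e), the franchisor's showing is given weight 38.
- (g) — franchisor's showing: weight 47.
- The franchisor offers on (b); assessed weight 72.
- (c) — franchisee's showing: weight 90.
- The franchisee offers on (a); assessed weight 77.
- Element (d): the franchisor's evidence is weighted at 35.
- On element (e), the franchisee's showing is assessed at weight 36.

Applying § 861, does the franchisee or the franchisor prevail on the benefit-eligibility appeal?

franchisor

— Issue I —
Stage I.1 (franchisee, a substantially-more-likely showing, weight is at least 75): (a) 77 ≥ 75 — meets.
  All elements met. The burden passes to the franchisor.
Stage I.2 (franchisor, any credible evidence, weight is at least 8): (b) net 72−64=8 ≥ 8 — meets; (c) net 98−90=8 ≥ 8 — meets.
  The franchisor carries the last stage.
Every stage carried; the franchisor prevails on this issue.
— Issue II —
Stage II.1 — burden on franchisee; standard: a more-likely-than-not showing (weight is at least 55).
    (d): 86 − 35 = 51 < 55 [not met]
  Not every element is met, so the franchisee fails to carry Stage II.1.
The franchisor prevails on this issue.
Per-issue: Issue I → franchisor; Issue II → franchisor. The franchisee must prevail on every issue; overall, the franchisor prevails.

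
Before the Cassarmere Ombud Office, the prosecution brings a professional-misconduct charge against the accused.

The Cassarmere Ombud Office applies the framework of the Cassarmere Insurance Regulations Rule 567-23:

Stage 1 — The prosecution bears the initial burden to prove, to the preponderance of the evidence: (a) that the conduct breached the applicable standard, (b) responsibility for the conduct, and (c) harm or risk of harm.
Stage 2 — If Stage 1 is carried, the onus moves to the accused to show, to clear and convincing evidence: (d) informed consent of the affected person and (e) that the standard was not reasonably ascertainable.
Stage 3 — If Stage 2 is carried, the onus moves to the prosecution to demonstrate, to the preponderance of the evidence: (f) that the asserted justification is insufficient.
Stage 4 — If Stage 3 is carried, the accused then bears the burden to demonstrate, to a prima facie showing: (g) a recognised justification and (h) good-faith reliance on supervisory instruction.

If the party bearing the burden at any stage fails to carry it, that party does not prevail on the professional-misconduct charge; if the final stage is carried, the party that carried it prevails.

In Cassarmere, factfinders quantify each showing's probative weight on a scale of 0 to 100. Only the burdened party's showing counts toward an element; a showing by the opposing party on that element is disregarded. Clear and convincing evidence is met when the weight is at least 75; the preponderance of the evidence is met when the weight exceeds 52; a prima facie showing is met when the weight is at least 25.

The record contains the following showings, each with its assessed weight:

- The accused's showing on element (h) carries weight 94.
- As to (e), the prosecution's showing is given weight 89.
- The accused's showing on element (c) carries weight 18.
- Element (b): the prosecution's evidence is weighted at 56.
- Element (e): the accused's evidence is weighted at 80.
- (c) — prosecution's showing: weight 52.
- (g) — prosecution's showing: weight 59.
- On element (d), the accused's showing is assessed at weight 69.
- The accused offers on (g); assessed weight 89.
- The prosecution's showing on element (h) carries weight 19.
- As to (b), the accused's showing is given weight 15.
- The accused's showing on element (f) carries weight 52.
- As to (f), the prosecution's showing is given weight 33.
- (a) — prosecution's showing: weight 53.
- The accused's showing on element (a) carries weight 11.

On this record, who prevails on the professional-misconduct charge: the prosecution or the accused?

accused

Stage 1 — burden on prosecution; standard: the preponderance of the evidence (weight exceeds 52).
    (a): 53 (accused's 11 disregarded) > 52 [met]
    (b): 56 (accused's 15 disregarded) > 52 [met]
    (c): 52 (accused's 18 disregarded) ≤ 52 [not met]
  Not every element is met, so the prosecution fails to carry Stage 1.
So the accused prevails.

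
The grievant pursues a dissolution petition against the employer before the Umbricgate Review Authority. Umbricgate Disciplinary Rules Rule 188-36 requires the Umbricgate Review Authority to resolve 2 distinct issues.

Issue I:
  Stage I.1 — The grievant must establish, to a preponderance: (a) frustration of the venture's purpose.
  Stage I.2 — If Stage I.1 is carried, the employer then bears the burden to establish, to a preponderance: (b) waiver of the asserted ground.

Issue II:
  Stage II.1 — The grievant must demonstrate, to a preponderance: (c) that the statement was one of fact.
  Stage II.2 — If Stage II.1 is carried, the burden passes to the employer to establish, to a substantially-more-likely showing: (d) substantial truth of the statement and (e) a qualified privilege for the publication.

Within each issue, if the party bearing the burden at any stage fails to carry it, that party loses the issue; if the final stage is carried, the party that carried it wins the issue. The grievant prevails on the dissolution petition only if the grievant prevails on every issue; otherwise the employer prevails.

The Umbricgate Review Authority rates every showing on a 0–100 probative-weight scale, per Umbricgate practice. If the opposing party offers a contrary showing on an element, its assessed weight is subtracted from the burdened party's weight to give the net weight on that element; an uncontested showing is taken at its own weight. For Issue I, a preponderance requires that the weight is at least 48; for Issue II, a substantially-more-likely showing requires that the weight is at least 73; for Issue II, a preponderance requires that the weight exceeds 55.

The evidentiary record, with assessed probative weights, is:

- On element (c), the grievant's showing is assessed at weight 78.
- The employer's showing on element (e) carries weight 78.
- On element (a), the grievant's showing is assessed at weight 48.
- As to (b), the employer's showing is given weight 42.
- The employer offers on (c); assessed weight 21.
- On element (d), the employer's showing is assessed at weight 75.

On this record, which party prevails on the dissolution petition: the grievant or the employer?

employer

— Issue I —
Stage I.1 (grievant, a preponderance, weight is at least 48): (a) 48 ≥ 48 — meets.
  Stage I.1 carried; the burden shifts to the employer.
Stage I.2 (employer, a preponderance, weight is at least 48): (b) 42 < 48 — fails.
  Not every element is met, so the employer fails to carry Stage I.2.
The grievant prevails on this issue.
— Issue II —
Stage II.1 (grievant, a preponderance, weight exceeds 55): (c) net 78−21=57 > 55 — meets.
  Stage II.1 is satisfied; the onus moves to the employer.
Stage II.2 (employer, a substantially-more-likely showing, weight is at least 73): (d) 75 ≥ 73 — meets; (e) 78 ≥ 73 — meets.
  The employer carries the last stage.
Every stage carried; the employer prevails on this issue.
Per-issue: Issue I → grievant; Issue II → employer. The grievant must prevail on every issue; overall, the employer prevails.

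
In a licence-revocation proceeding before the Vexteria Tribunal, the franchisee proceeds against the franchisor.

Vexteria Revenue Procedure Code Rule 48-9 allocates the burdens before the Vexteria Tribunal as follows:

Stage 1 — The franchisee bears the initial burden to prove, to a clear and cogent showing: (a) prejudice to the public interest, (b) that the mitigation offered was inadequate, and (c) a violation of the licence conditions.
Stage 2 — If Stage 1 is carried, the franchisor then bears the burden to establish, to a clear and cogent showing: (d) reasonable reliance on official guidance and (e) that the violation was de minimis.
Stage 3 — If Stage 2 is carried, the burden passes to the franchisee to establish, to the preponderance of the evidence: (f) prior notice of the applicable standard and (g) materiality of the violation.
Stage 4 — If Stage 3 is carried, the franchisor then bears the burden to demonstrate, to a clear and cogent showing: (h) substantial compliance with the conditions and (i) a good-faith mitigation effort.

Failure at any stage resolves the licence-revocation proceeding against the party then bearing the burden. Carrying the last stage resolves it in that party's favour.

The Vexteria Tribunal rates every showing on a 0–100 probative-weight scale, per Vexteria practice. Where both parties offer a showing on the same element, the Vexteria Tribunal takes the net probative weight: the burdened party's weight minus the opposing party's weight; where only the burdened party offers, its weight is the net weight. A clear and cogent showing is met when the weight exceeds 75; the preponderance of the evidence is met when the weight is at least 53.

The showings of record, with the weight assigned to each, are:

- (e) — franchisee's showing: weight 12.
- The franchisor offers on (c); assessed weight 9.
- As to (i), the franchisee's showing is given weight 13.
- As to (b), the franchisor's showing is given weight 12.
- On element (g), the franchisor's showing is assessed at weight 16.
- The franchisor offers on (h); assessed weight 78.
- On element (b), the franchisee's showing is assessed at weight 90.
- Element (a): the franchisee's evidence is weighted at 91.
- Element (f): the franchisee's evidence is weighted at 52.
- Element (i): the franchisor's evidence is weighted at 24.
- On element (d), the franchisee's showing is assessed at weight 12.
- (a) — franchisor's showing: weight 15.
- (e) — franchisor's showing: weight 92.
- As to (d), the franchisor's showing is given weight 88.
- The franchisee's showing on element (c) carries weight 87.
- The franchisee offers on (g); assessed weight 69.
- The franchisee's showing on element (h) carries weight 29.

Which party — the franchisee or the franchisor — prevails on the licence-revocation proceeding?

Stage 1 (franchisee, a clear and cogent showing, weight exceeds 75): (a) net 91−15=76 > 75 — meets; (b) net 90−12=78 > 75 — meets; (c) net 87−9=78 > 75 — meets.
  All elements met. The burden passes to the franchisor.
Stage 2 (franchisor, a clear and cogent showing, weight exceeds 75): (d) net 88−12=76 > 75 — meets; (e) net 92−12=80 > 75 — meets.
  Stage 2 carried; the burden shifts to the franchisee.
Stage 3 (franchisee, the preponderance of the evidence, weight is at least 53): (f) 52 < 53 — fails; (g) net 69−16=53 ≥ 53 — meets.
  The franchisee does not carry Stage 3.
The franchisor prevails.

franchisor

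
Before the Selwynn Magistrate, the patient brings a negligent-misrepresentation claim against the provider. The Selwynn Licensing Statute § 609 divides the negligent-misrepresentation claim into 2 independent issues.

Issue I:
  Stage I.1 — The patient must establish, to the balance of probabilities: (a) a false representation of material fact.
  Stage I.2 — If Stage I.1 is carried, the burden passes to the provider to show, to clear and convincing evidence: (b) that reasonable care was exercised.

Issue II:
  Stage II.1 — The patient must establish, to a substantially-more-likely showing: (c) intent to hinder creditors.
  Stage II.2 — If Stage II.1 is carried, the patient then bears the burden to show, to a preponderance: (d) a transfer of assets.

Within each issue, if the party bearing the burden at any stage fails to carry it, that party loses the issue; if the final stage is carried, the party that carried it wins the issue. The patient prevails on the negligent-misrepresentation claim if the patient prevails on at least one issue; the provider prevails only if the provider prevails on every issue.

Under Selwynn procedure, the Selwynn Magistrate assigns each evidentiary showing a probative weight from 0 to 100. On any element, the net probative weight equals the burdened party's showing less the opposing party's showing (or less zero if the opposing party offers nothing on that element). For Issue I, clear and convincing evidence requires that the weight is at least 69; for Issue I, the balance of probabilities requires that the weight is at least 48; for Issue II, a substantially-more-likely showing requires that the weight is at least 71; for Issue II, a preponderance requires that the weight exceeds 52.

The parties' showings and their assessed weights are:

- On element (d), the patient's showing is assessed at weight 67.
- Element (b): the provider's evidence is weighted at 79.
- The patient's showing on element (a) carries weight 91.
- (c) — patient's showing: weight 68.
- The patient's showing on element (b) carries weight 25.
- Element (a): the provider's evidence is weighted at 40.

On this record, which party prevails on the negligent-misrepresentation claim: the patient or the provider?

patient

— Issue I —
Stage I.1 — burden on patient; standard: the balance of probabilities (weight is at least 48).
    (a): 91 − 40 = 51 ≥ 48 [met]
  All elements met. The burden passes to the provider.
Stage I.2 — burden on provider; standard: clear and convincing evidence (weight is at least 69).
    (b): 79 − 25 = 54 < 69 [not met]
  The provider does not carry Stage I.2.
The analysis ends at Stage I.2; the patient prevails on this issue.
— Issue II —
At Stage II.1 the patient must meet a substantially-more-likely showing (weight is at least 71): on (c) the weight is 68, which does not reach 71, so (c) does not meet the standard.
  The patient does not carry Stage II.1.
The analysis ends at Stage II.1; the provider prevails on this issue.
Per-issue: Issue I → patient; Issue II → provider. The patient must prevail on at least one issue; overall, the patient prevails.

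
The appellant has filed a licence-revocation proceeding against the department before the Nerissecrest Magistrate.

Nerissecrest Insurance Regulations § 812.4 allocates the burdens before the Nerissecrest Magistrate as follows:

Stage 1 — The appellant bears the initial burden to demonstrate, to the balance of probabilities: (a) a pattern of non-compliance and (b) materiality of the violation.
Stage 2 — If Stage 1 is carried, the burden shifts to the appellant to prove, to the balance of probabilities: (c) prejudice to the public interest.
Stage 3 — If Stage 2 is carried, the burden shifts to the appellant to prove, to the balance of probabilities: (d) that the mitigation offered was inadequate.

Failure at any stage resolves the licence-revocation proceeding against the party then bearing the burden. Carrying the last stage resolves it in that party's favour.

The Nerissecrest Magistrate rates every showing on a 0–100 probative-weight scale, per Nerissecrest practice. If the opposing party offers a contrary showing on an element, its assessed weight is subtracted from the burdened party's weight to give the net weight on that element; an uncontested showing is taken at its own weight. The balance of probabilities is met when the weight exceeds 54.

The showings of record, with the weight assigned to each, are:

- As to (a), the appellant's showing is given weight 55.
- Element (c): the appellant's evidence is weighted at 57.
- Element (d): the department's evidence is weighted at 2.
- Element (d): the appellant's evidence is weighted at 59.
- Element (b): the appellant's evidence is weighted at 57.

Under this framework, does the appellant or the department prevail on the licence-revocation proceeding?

appellant

Stage 1 (appellant, the balance of probabilities, weight exceeds 54): (a) 55 > 54 — meets; (b) 57 > 54 — meets.
  All elements met. The appellant retains the burden for Stage 2.
Stage 2 (appellant, the balance of probabilities, weight exceeds 54): (c) 57 > 54 — meets.
  Stage 2 carried; the burden remains with the appellant.
Stage 3 (appellant, the balance of probabilities, weight exceeds 54): (d) net 59−2=57 > 54 — meets.
  All elements met at the final stage.
All stages carried — the appellant prevails.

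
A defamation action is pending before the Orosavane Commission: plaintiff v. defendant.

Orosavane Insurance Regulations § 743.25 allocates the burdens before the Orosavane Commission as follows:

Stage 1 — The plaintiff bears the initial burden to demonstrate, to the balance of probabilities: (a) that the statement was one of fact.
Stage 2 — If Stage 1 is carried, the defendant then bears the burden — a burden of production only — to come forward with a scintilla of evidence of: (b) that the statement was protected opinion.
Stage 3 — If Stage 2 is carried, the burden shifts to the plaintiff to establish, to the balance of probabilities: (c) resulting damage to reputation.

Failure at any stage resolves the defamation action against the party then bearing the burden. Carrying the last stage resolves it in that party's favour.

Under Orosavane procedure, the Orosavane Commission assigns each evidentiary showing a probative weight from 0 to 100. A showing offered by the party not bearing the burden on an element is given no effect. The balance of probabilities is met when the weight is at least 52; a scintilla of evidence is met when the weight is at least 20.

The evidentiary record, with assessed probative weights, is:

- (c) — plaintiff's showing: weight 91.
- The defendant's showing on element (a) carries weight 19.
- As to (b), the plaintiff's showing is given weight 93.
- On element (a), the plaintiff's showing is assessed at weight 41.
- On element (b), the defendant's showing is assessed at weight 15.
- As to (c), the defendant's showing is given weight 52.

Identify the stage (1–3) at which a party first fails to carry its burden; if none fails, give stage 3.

stage 1

Stage 1 (plaintiff, the balance of probabilities, weight is at least 52): (a) 41 (defendant's 19 disregarded) < 52 — fails.
  Stage 1 not carried; the plaintiff fails its burden.
The analysis ends at Stage 1; the defendant prevails.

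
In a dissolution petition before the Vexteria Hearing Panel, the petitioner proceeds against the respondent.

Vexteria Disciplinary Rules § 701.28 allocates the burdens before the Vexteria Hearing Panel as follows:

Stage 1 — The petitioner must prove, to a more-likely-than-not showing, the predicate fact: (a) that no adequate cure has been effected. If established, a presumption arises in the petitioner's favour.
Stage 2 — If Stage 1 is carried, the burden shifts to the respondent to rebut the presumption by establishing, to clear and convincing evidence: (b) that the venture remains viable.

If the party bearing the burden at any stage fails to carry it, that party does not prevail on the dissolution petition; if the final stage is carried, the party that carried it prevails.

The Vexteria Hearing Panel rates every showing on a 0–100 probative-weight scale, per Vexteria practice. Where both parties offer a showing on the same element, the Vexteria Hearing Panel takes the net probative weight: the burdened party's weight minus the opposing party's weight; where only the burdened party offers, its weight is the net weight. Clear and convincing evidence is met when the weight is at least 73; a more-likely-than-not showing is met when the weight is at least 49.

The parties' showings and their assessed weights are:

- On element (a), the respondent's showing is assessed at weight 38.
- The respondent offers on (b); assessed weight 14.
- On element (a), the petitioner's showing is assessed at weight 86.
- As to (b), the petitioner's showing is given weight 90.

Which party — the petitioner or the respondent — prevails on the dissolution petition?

respondent

At Stage 1 the petitioner must meet a more-likely-than-not showing (weight is at least 49): on (a) the weight is 86 less the opposing 38 gives net 48, < 49, so (a) does not meet the standard.
  The petitioner does not carry Stage 1.
The analysis ends at Stage 1; the respondent prevails.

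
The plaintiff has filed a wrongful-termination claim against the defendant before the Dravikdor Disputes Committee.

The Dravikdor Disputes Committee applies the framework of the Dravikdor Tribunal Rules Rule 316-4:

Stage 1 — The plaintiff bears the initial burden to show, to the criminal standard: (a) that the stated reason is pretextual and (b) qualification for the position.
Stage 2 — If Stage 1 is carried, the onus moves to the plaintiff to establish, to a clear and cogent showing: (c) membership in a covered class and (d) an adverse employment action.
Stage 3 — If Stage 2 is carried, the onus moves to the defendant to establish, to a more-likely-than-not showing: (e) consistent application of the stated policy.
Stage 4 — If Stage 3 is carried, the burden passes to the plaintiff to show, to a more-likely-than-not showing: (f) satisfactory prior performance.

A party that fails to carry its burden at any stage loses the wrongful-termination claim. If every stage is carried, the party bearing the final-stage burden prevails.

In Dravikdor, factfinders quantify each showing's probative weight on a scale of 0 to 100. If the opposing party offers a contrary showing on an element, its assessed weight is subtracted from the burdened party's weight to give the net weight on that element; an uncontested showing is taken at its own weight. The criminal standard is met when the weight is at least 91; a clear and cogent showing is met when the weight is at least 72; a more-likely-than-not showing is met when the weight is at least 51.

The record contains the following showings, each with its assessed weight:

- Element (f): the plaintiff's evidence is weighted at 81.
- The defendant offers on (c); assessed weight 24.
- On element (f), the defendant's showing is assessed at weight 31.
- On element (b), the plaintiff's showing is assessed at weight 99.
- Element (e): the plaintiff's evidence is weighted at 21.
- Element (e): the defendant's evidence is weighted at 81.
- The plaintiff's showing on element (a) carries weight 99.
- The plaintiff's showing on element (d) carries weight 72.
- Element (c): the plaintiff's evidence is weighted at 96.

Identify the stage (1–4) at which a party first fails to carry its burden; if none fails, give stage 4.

stage 4

Stage 1 — burden on plaintiff; standard: the criminal standard (weight is at least 91).
    (a): 99 ≥ 91 [met]
    (b): 99 ≥ 91 [met]
  All elements met. The plaintiff retains the burden for Stage 2.
Stage 2 — burden on plaintiff; standard: a clear and cogent showing (weight is at least 72).
    (c): 96 − 24 = 72 ≥ 72 [met]
    (d): 72 ≥ 72 [met]
  The plaintiff carries Stage 2; the defendant now bears the burden.
Stage 3 — burden on defendant; standard: a more-likely-than-not showing (weight is at least 51).
    (e): 81 − 21 = 60 ≥ 51 [met]
  Stage 3 is satisfied; the onus moves to the plaintiff.
Stage 4 — burden on plaintiff; standard: a more-likely-than-not showing (weight is at least 51).
    (f): 81 − 31 = 50 < 51 [not met]
  Stage 4 not carried; the plaintiff fails its burden.
So the defendant prevails.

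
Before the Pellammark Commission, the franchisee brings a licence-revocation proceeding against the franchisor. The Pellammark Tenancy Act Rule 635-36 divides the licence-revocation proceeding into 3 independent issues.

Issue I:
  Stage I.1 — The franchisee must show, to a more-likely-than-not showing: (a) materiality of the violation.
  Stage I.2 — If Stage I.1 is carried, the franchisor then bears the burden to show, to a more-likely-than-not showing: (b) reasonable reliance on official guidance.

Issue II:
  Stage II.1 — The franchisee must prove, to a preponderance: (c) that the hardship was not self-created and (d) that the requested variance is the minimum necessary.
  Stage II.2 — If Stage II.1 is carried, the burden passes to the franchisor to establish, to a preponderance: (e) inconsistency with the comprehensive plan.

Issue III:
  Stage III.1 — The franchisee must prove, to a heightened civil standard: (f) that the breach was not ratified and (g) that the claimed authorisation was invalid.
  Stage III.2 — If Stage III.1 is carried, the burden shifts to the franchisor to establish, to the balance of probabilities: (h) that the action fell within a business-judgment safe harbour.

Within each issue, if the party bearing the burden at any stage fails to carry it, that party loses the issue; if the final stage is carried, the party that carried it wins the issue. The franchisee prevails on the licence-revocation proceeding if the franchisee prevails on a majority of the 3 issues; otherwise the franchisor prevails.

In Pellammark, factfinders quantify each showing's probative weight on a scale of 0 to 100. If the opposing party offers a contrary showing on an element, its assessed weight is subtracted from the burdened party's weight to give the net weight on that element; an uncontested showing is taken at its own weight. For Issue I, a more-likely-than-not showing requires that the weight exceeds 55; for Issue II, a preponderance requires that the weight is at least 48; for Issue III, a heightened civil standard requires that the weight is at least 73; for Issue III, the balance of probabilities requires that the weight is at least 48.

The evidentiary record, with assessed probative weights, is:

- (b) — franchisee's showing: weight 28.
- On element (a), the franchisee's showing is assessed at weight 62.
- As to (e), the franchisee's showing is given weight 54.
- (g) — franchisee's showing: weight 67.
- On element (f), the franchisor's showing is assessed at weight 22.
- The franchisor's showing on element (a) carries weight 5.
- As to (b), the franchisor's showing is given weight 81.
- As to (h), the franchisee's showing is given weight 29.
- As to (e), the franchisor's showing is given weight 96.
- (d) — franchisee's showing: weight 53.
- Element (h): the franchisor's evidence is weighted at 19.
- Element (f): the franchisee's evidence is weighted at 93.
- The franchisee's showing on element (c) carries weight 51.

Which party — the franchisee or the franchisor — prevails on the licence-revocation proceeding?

— Issue I —
Stage I.1 — burden on franchisee; standard: a more-likely-than-not showing (weight exceeds 55).
    (a): 62 − 5 = 57 > 55 [met]
  All elements met. The burden passes to the franchisor.
Stage I.2 — burden on franchisor; standard: a more-likely-than-not showing (weight exceeds 55).
    (b): 81 − 28 = 53 ≤ 55 [not met]
  Stage I.2 not carried; the franchisor fails its burden.
So the franchisee prevails on this issue.
— Issue II —
Stage II.1 (franchisee, a preponderance, weight is at least 48): (c) 51 ≥ 48 — meets; (d) 53 ≥ 48 — meets.
  All elements met. The burden passes to the franchisor.
Stage II.2 (franchisor, a preponderance, weight is at least 48): (e) net 96−54=42 < 48 — fails.
  Not every element is met, so the franchisor fails to carry Stage II.2.
The franchisee prevails on this issue.
— Issue III —
At Stage III.1 the franchisee must meet a heightened civil standard (weight is at least 73): on (f) the weight is 93 less the opposing 22 gives net 71, < 73, so (f) does not meet the standard; on (g) the weight is 67, which does not reach 73, so (g) does not meet the standard.
  Not every element is met, so the franchisee fails to carry Stage III.1.
The analysis ends at Stage III.1; the franchisor prevails on this issue.
Per-issue: Issue I → franchisee; Issue II → franchisee; Issue III → franchisor. The franchisee must prevail on a majority of issues; overall, the franchisee prevails.

franchisee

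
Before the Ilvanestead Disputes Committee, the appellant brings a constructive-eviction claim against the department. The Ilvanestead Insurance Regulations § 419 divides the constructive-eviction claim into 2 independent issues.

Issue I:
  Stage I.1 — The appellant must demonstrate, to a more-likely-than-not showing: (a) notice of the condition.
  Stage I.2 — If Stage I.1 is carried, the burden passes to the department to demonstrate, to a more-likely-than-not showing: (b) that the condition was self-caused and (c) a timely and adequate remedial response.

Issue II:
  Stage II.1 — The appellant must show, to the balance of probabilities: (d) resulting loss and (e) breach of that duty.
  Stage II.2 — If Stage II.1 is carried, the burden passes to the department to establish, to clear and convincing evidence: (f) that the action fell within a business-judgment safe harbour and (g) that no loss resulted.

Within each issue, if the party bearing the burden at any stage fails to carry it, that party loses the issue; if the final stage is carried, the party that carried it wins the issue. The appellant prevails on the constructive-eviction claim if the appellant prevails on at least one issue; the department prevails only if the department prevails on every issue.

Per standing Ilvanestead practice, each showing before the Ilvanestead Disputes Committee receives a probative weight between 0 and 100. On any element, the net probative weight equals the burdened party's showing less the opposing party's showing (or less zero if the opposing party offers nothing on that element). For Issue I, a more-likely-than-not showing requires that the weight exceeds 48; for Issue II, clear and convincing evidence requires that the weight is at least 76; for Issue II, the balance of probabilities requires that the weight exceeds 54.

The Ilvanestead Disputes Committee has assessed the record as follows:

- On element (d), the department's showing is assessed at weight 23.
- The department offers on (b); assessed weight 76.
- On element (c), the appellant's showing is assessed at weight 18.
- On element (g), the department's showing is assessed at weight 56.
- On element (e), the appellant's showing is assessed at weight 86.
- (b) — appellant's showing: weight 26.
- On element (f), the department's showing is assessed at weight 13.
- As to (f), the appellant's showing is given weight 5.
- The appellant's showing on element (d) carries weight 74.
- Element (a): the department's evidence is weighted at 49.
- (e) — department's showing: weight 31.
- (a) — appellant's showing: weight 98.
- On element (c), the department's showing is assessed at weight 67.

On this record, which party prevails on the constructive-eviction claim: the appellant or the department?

— Issue I —
Stage I.1 — burden on appellant; standard: a more-likely-than-not showing (weight exceeds 48).
    (a): 98 − 49 = 49 > 48 [met]
  Stage I.1 carried; the burden shifts to the department.
Stage I.2 — burden on department; standard: a more-likely-than-not showing (weight exceeds 48).
    (b): 76 − 26 = 50 > 48 [met]
    (c): 67 − 18 = 49 > 48 [met]
  All elements met at the final stage.
Every stage carried; the department prevails on this issue.
— Issue II —
Stage II.1 (appellant, the balance of probabilities, weight exceeds 54): (d) net 74−23=51 ≤ 54 — fails; (e) net 86−31=55 > 54 — meets.
  Stage II.1 not carried; the appellant fails its burden.
The department prevails on this issue.
Per-issue: Issue I → department; Issue II → department. The appellant must prevail on at least one issue; overall, the department prevails.

department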